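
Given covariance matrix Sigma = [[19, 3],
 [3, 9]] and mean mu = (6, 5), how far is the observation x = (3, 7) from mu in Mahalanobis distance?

Step 1 — centre the observation: (x - mu) = (-3, 2).

Step 2 — invert Sigma. det(Sigma) = 19·9 - (3)² = 162.
  Sigma^{-1} = (1/det) · [[d, -b], [-b, a]] = [[0.0556, -0.0185],
 [-0.0185, 0.1173]].

Step 3 — form the quadratic (x - mu)^T · Sigma^{-1} · (x - mu):
  Sigma^{-1} · (x - mu) = (-0.2037, 0.2901).
  (x - mu)^T · [Sigma^{-1} · (x - mu)] = (-3)·(-0.2037) + (2)·(0.2901) = 1.1914.

Step 4 — take square root: d = √(1.1914) ≈ 1.0915.

d(x, mu) = √(1.1914) ≈ 1.0915


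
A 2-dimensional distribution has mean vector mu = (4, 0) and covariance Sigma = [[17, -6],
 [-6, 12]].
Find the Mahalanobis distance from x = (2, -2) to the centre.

Step 1 — centre the observation: (x - mu) = (-2, -2).

Step 2 — invert Sigma. det(Sigma) = 17·12 - (-6)² = 168.
  Sigma^{-1} = (1/det) · [[d, -b], [-b, a]] = [[0.0714, 0.0357],
 [0.0357, 0.1012]].

Step 3 — form the quadratic (x - mu)^T · Sigma^{-1} · (x - mu):
  Sigma^{-1} · (x - mu) = (-0.2143, -0.2738).
  (x - mu)^T · [Sigma^{-1} · (x - mu)] = (-2)·(-0.2143) + (-2)·(-0.2738) = 0.9762.

Step 4 — take square root: d = √(0.9762) ≈ 0.988.

d(x, mu) = √(0.9762) ≈ 0.988


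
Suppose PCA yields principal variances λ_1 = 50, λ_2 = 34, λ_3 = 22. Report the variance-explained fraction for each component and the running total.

Step 1 — total variance = trace(Sigma) = Σ λ_i = 50 + 34 + 22 = 106.

Step 2 — fraction explained by component i = λ_i / Σ λ:
  PC1: 50/106 = 0.4717
  PC2: 34/106 = 0.3208
  PC3: 22/106 = 0.2075

Step 3 — cumulative fraction after k components = (λ_1 + ... + λ_k) / Σ λ:
  k = 1: 50/106 = 0.4717
  k = 2: (50 + 34)/106 = 84/106 = 0.7925
  k = 3: (50 + 34 + 22)/106 = 106/106 = 1

Summary (fraction, with percent):

explained: PC1 0.4717 (47.17%), PC2 0.3208 (32.08%), PC3 0.2075 (20.75%);  cumulative: 0.4717, 0.7925, 1


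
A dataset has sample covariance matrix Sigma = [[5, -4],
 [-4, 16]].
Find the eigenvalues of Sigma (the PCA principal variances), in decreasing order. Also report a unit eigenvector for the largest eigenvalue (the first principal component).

Step 1 — characteristic polynomial of 2×2 Sigma:
  det(Sigma - λI) = λ² - trace · λ + det = 0.
  trace = 5 + 16 = 21, det = 5·16 - (-4)² = 64.
Step 2 — discriminant:
  Δ = trace² - 4·det = 441 - 256 = 185.
Step 3 — eigenvalues:
  λ = (trace ± √Δ)/2 = (21 ± 13.6015)/2,
  λ_1 = 17.3007,  λ_2 = 3.6993.

Step 4 — unit eigenvector for λ_1: solve (Sigma - λ_1 I)v = 0. First row:
  (5 - 17.3007)·v_x + (-4)·v_y = 0, i.e. (-12.3007)·v_x + (-4)·v_y = 0,
  so v ∝ (b, λ_1 - a) = (-4, 12.3007); multiply by -1 so the first entry is positive: u = (4, -12.3007).
  ||u|| = √((4)² + (-12.3007)²) = √(167.3081) ≈ 12.9348,
  v_1 = u/||u|| ≈ (0.3092, -0.951) (||v_1|| = 1).

λ_1 = 17.3007,  λ_2 = 3.6993;  v_1 ≈ (0.3092, -0.951)


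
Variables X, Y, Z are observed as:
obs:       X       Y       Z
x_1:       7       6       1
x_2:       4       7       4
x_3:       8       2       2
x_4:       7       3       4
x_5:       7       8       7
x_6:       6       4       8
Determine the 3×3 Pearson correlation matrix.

Step 1 — column means:
  mean(X) = (7 + 4 + 8 + 7 + 7 + 6) / 6 = 39/6 = 6.5
  mean(Y) = (6 + 7 + 2 + 3 + 8 + 4) / 6 = 30/6 = 5
  mean(Z) = (1 + 4 + 2 + 4 + 7 + 8) / 6 = 26/6 = 4.3333

Step 2 — sample variances and covariances s[i,j] = (1/(n-1)) · Σ_k (x_{k,i} - mean_i) · (x_{k,j} - mean_j), with n-1 = 5:
  s[X,X] = ((0.5)·(0.5) + (-2.5)·(-2.5) + (1.5)·(1.5) + (0.5)·(0.5) + (0.5)·(0.5) + (-0.5)·(-0.5)) / 5 = 9.5/5 = 1.9
  s[X,Y] = ((0.5)·(1) + (-2.5)·(2) + (1.5)·(-3) + (0.5)·(-2) + (0.5)·(3) + (-0.5)·(-1)) / 5 = -8/5 = -1.6
  s[X,Z] = ((0.5)·(-3.3333) + (-2.5)·(-0.3333) + (1.5)·(-2.3333) + (0.5)·(-0.3333) + (0.5)·(2.6667) + (-0.5)·(3.6667)) / 5 = -5/5 = -1
  s[Y,Y] = ((1)·(1) + (2)·(2) + (-3)·(-3) + (-2)·(-2) + (3)·(3) + (-1)·(-1)) / 5 = 28/5 = 5.6
  s[Y,Z] = ((1)·(-3.3333) + (2)·(-0.3333) + (-3)·(-2.3333) + (-2)·(-0.3333) + (3)·(2.6667) + (-1)·(3.6667)) / 5 = 8/5 = 1.6
  s[Z,Z] = ((-3.3333)·(-3.3333) + (-0.3333)·(-0.3333) + (-2.3333)·(-2.3333) + (-0.3333)·(-0.3333) + (2.6667)·(2.6667) + (3.6667)·(3.6667)) / 5 = 37.3333/5 = 7.4667
  Sample standard deviations s_i = √(s[i,i]):
  s(X) = √(1.9) = 1.3784
  s(Y) = √(5.6) = 2.3664
  s(Z) = √(7.4667) = 2.7325

Step 3 — r_{ij} = s_{ij} / (s_i · s_j):
  r[X,X] = 1 (diagonal).
  r[X,Y] = -1.6 / (1.3784 · 2.3664) = -1.6 / 3.2619 = -0.4905
  r[X,Z] = -1 / (1.3784 · 2.7325) = -1 / 3.7665 = -0.2655
  r[Y,Y] = 1 (diagonal).
  r[Y,Z] = 1.6 / (2.3664 · 2.7325) = 1.6 / 6.4663 = 0.2474
  r[Z,Z] = 1 (diagonal).

R is symmetric with unit diagonal. Assembling:

R = [[1, -0.4905, -0.2655],
 [-0.4905, 1, 0.2474],
 [-0.2655, 0.2474, 1]]


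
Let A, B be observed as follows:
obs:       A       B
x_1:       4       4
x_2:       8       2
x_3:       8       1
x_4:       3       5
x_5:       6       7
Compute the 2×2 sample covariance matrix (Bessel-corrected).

Step 1 — column means:
  mean(A) = (4 + 8 + 8 + 3 + 6) / 5 = 29/5 = 5.8
  mean(B) = (4 + 2 + 1 + 5 + 7) / 5 = 19/5 = 3.8

Step 2 — sample covariance S[i,j] = (1/(n-1)) · Σ_k (x_{k,i} - mean_i) · (x_{k,j} - mean_j), with n-1 = 4.
  S[A,A] = ((-1.8)·(-1.8) + (2.2)·(2.2) + (2.2)·(2.2) + (-2.8)·(-2.8) + (0.2)·(0.2)) / 4 = 20.8/4 = 5.2
  S[A,B] = ((-1.8)·(0.2) + (2.2)·(-1.8) + (2.2)·(-2.8) + (-2.8)·(1.2) + (0.2)·(3.2)) / 4 = -13.2/4 = -3.3
  S[B,B] = ((0.2)·(0.2) + (-1.8)·(-1.8) + (-2.8)·(-2.8) + (1.2)·(1.2) + (3.2)·(3.2)) / 4 = 22.8/4 = 5.7

S is symmetric (S[j,i] = S[i,j]). Assembling:

S = [[5.2, -3.3],
 [-3.3, 5.7]]


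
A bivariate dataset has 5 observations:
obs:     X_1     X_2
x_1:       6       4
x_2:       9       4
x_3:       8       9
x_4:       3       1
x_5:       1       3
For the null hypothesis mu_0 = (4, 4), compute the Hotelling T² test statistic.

Step 1 — sample mean vector:
  mean(X_1) = (6 + 9 + 8 + 3 + 1) / 5 = 27/5 = 5.4
  mean(X_2) = (4 + 4 + 9 + 1 + 3) / 5 = 21/5 = 4.2
  x̄ = (5.4, 4.2),  deviation x̄ - mu_0 = (5.4, 4.2) - (4, 4) = (1.4, 0.2).

Step 2 — sample covariance matrix, S[i,j] = (1/(n-1)) · Σ_k (x_{k,i} - mean_i) · (x_{k,j} - mean_j), divisor n-1 = 4:
  S[X_1,X_1] = ((0.6)·(0.6) + (3.6)·(3.6) + (2.6)·(2.6) + (-2.4)·(-2.4) + (-4.4)·(-4.4)) / 4 = 45.2/4 = 11.3
  S[X_1,X_2] = ((0.6)·(-0.2) + (3.6)·(-0.2) + (2.6)·(4.8) + (-2.4)·(-3.2) + (-4.4)·(-1.2)) / 4 = 24.6/4 = 6.15
  S[X_2,X_2] = ((-0.2)·(-0.2) + (-0.2)·(-0.2) + (4.8)·(4.8) + (-3.2)·(-3.2) + (-1.2)·(-1.2)) / 4 = 34.8/4 = 8.7
  S = [[11.3, 6.15],
 [6.15, 8.7]].

Step 3 — invert S. det(S) = 11.3·8.7 - (6.15)² = 60.4875.
  S^{-1} = (1/det) · [[d, -b], [-b, a]] = [[0.1438, -0.1017],
 [-0.1017, 0.1868]].

Step 4 — quadratic form (x̄ - mu_0)^T · S^{-1} · (x̄ - mu_0):
  S^{-1} · (x̄ - mu_0) = (0.181, -0.105),
  (x̄ - mu_0)^T · [...] = (1.4)·(0.181) + (0.2)·(-0.105) = 0.2324.

Step 5 — scale by n: T² = 5 · 0.2324 = 1.1622.

T² ≈ 1.1622


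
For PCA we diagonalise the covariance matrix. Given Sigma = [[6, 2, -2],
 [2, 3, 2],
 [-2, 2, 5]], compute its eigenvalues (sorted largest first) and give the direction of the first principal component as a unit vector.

Step 1 — characteristic polynomial p(λ) = det(λI - Sigma) = λ³ - tr·λ² + c_1·λ - det, where tr = trace, c_1 = sum of the principal 2×2 minors, det = det(Sigma):
  tr = 6 + 3 + 5 = 14,
  c_1 = (6·3 - (2)²) + (6·5 - (-2)²) + (3·5 - (2)²) = 14 + 26 + 11 = 51,
  det = 6·(3·5 - (2)²) - (2)·((2)·5 - (2)·(-2)) + (-2)·((2)·(2) - 3·(-2)) = 6·(11) - (2)·(14) + (-2)·(10) = 18.
  So p(λ) = λ³ - 14λ² + 51λ - 18.
Step 2 — look for an integer root (rational root theorem: any rational root is an integer divisor of 18). Testing λ = 6:
  p(6) = 216 - 504 + 306 - 18 = 0  ✓
  Dividing out (λ - 6): p(λ) = (λ - 6)(λ² - 8λ + 3).
Step 3 — remaining eigenvalues from the quadratic λ² - 8λ + 3 = 0:
  Δ = 8² - 4·3 = 64 - 12 = 52,  λ = (8 ± √52)/2 = (8 ± 7.2111)/2 ≈ 7.6056 or 0.3944.
  Sorted: λ_1 = 7.6056,  λ_2 = 6,  λ_3 = 0.3944  (check: sum = 14 = tr ✓).

Step 4 — unit eigenvector for λ_1 ≈ 7.6056: v spans the null space of (Sigma - λ_1 I), whose rows are
  r_1 = (-1.6056, 2, -2),  r_2 = (2, -4.6056, 2),  r_3 = (-2, 2, -2.6056).
  v is orthogonal to every row, so take v ∝ r_1 × r_2 = ((2)·(2) - (-2)·(-4.6056), (-2)·(2) - (-1.6056)·(2), (-1.6056)·(-4.6056) - (2)·(2)) ≈ (-5.2111, -0.7889, 3.3944).
  Rescale (multiply by -1 so the first nonzero entry is positive): u = (5.2111, 0.7889, -3.3944).
  ||u|| = √((5.2111)² + (0.7889)² + (-3.3944)²) = √(39.3002) ≈ 6.269,  v_1 = u/||u|| ≈ (0.8313, 0.1258, -0.5415) (||v_1|| = 1).

λ_1 = 7.6056,  λ_2 = 6,  λ_3 = 0.3944;  v_1 ≈ (0.8313, 0.1258, -0.5415)


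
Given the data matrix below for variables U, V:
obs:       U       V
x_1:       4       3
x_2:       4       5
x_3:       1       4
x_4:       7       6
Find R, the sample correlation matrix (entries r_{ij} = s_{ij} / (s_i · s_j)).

Step 1 — column means:
  mean(U) = (4 + 4 + 1 + 7) / 4 = 16/4 = 4
  mean(V) = (3 + 5 + 4 + 6) / 4 = 18/4 = 4.5

Step 2 — sample variances and covariances s[i,j] = (1/(n-1)) · Σ_k (x_{k,i} - mean_i) · (x_{k,j} - mean_j), with n-1 = 3:
  s[U,U] = ((0)·(0) + (0)·(0) + (-3)·(-3) + (3)·(3)) / 3 = 18/3 = 6
  s[U,V] = ((0)·(-1.5) + (0)·(0.5) + (-3)·(-0.5) + (3)·(1.5)) / 3 = 6/3 = 2
  s[V,V] = ((-1.5)·(-1.5) + (0.5)·(0.5) + (-0.5)·(-0.5) + (1.5)·(1.5)) / 3 = 5/3 = 1.6667
  Sample standard deviations s_i = √(s[i,i]):
  s(U) = √(6) = 2.4495
  s(V) = √(1.6667) = 1.291

Step 3 — r_{ij} = s_{ij} / (s_i · s_j):
  r[U,U] = 1 (diagonal).
  r[U,V] = 2 / (2.4495 · 1.291) = 2 / 3.1623 = 0.6325
  r[V,V] = 1 (diagonal).

R is symmetric with unit diagonal. Assembling:

R = [[1, 0.6325],
 [0.6325, 1]]


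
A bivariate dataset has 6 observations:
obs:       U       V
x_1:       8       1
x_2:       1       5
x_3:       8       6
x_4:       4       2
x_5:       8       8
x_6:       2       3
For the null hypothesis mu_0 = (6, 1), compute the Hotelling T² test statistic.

Step 1 — sample mean vector:
  mean(U) = (8 + 1 + 8 + 4 + 8 + 2) / 6 = 31/6 = 5.1667
  mean(V) = (1 + 5 + 6 + 2 + 8 + 3) / 6 = 25/6 = 4.1667
  x̄ = (5.1667, 4.1667),  deviation x̄ - mu_0 = (5.1667, 4.1667) - (6, 1) = (-0.8333, 3.1667).

Step 2 — sample covariance matrix, S[i,j] = (1/(n-1)) · Σ_k (x_{k,i} - mean_i) · (x_{k,j} - mean_j), divisor n-1 = 5:
  S[U,U] = ((2.8333)·(2.8333) + (-4.1667)·(-4.1667) + (2.8333)·(2.8333) + (-1.1667)·(-1.1667) + (2.8333)·(2.8333) + (-3.1667)·(-3.1667)) / 5 = 52.8333/5 = 10.5667
  S[U,V] = ((2.8333)·(-3.1667) + (-4.1667)·(0.8333) + (2.8333)·(1.8333) + (-1.1667)·(-2.1667) + (2.8333)·(3.8333) + (-3.1667)·(-1.1667)) / 5 = 9.8333/5 = 1.9667
  S[V,V] = ((-3.1667)·(-3.1667) + (0.8333)·(0.8333) + (1.8333)·(1.8333) + (-2.1667)·(-2.1667) + (3.8333)·(3.8333) + (-1.1667)·(-1.1667)) / 5 = 34.8333/5 = 6.9667
  S = [[10.5667, 1.9667],
 [1.9667, 6.9667]].

Step 3 — invert S. det(S) = 10.5667·6.9667 - (1.9667)² = 69.7467.
  S^{-1} = (1/det) · [[d, -b], [-b, a]] = [[0.0999, -0.0282],
 [-0.0282, 0.1515]].

Step 4 — quadratic form (x̄ - mu_0)^T · S^{-1} · (x̄ - mu_0):
  S^{-1} · (x̄ - mu_0) = (-0.1725, 0.5032),
  (x̄ - mu_0)^T · [...] = (-0.8333)·(-0.1725) + (3.1667)·(0.5032) = 1.7374.

Step 5 — scale by n: T² = 6 · 1.7374 = 10.4244.

T² ≈ 10.4244


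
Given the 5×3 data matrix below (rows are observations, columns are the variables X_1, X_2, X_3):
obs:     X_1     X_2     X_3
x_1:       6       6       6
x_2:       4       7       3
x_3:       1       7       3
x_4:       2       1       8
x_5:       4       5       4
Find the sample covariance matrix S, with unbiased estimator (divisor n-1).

Step 1 — column means:
  mean(X_1) = (6 + 4 + 1 + 2 + 4) / 5 = 17/5 = 3.4
  mean(X_2) = (6 + 7 + 7 + 1 + 5) / 5 = 26/5 = 5.2
  mean(X_3) = (6 + 3 + 3 + 8 + 4) / 5 = 24/5 = 4.8

Step 2 — sample covariance S[i,j] = (1/(n-1)) · Σ_k (x_{k,i} - mean_i) · (x_{k,j} - mean_j), with n-1 = 4.
  S[X_1,X_1] = ((2.6)·(2.6) + (0.6)·(0.6) + (-2.4)·(-2.4) + (-1.4)·(-1.4) + (0.6)·(0.6)) / 4 = 15.2/4 = 3.8
  S[X_1,X_2] = ((2.6)·(0.8) + (0.6)·(1.8) + (-2.4)·(1.8) + (-1.4)·(-4.2) + (0.6)·(-0.2)) / 4 = 4.6/4 = 1.15
  S[X_1,X_3] = ((2.6)·(1.2) + (0.6)·(-1.8) + (-2.4)·(-1.8) + (-1.4)·(3.2) + (0.6)·(-0.8)) / 4 = 1.4/4 = 0.35
  S[X_2,X_2] = ((0.8)·(0.8) + (1.8)·(1.8) + (1.8)·(1.8) + (-4.2)·(-4.2) + (-0.2)·(-0.2)) / 4 = 24.8/4 = 6.2
  S[X_2,X_3] = ((0.8)·(1.2) + (1.8)·(-1.8) + (1.8)·(-1.8) + (-4.2)·(3.2) + (-0.2)·(-0.8)) / 4 = -18.8/4 = -4.7
  S[X_3,X_3] = ((1.2)·(1.2) + (-1.8)·(-1.8) + (-1.8)·(-1.8) + (3.2)·(3.2) + (-0.8)·(-0.8)) / 4 = 18.8/4 = 4.7

S is symmetric (S[j,i] = S[i,j]). Assembling:

S = [[3.8, 1.15, 0.35],
 [1.15, 6.2, -4.7],
 [0.35, -4.7, 4.7]]


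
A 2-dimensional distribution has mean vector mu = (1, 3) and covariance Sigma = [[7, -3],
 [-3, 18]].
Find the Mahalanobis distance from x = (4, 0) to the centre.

Step 1 — centre the observation: (x - mu) = (3, -3).

Step 2 — invert Sigma. det(Sigma) = 7·18 - (-3)² = 117.
  Sigma^{-1} = (1/det) · [[d, -b], [-b, a]] = [[0.1538, 0.0256],
 [0.0256, 0.0598]].

Step 3 — form the quadratic (x - mu)^T · Sigma^{-1} · (x - mu):
  Sigma^{-1} · (x - mu) = (0.3846, -0.1026).
  (x - mu)^T · [Sigma^{-1} · (x - mu)] = (3)·(0.3846) + (-3)·(-0.1026) = 1.4615.

Step 4 — take square root: d = √(1.4615) ≈ 1.2089.

d(x, mu) = √(1.4615) ≈ 1.2089


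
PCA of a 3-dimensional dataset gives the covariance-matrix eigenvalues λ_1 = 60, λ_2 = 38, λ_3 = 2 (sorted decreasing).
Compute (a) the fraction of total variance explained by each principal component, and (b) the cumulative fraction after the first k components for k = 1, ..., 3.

Step 1 — total variance = trace(Sigma) = Σ λ_i = 60 + 38 + 2 = 100.

Step 2 — fraction explained by component i = λ_i / Σ λ:
  PC1: 60/100 = 0.6
  PC2: 38/100 = 0.38
  PC3: 2/100 = 0.02

Step 3 — cumulative fraction after k components = (λ_1 + ... + λ_k) / Σ λ:
  k = 1: 60/100 = 0.6
  k = 2: (60 + 38)/100 = 98/100 = 0.98
  k = 3: (60 + 38 + 2)/100 = 100/100 = 1

Summary (fraction, with percent):

explained: PC1 0.6 (60%), PC2 0.38 (38%), PC3 0.02 (2%);  cumulative: 0.6, 0.98, 1


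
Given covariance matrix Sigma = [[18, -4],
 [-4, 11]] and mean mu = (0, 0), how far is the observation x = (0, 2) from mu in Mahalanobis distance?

Step 1 — centre the observation: (x - mu) = (0, 2).

Step 2 — invert Sigma. det(Sigma) = 18·11 - (-4)² = 182.
  Sigma^{-1} = (1/det) · [[d, -b], [-b, a]] = [[0.0604, 0.022],
 [0.022, 0.0989]].

Step 3 — form the quadratic (x - mu)^T · Sigma^{-1} · (x - mu):
  Sigma^{-1} · (x - mu) = (0.044, 0.1978).
  (x - mu)^T · [Sigma^{-1} · (x - mu)] = (0)·(0.044) + (2)·(0.1978) = 0.3956.

Step 4 — take square root: d = √(0.3956) ≈ 0.629.

d(x, mu) = √(0.3956) ≈ 0.629


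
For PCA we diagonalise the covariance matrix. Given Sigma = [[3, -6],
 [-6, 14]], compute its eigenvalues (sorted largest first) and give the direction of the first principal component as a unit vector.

Step 1 — characteristic polynomial of 2×2 Sigma:
  det(Sigma - λI) = λ² - trace · λ + det = 0.
  trace = 3 + 14 = 17, det = 3·14 - (-6)² = 6.
Step 2 — discriminant:
  Δ = trace² - 4·det = 289 - 24 = 265.
Step 3 — eigenvalues:
  λ = (trace ± √Δ)/2 = (17 ± 16.2788)/2,
  λ_1 = 16.6394,  λ_2 = 0.3606.

Step 4 — unit eigenvector for λ_1: solve (Sigma - λ_1 I)v = 0. First row:
  (3 - 16.6394)·v_x + (-6)·v_y = 0, i.e. (-13.6394)·v_x + (-6)·v_y = 0,
  so v ∝ (b, λ_1 - a) = (-6, 13.6394); multiply by -1 so the first entry is positive: u = (6, -13.6394).
  ||u|| = √((6)² + (-13.6394)²) = √(222.0335) ≈ 14.9008,
  v_1 = u/||u|| ≈ (0.4027, -0.9153) (||v_1|| = 1).

λ_1 = 16.6394,  λ_2 = 0.3606;  v_1 ≈ (0.4027, -0.9153)


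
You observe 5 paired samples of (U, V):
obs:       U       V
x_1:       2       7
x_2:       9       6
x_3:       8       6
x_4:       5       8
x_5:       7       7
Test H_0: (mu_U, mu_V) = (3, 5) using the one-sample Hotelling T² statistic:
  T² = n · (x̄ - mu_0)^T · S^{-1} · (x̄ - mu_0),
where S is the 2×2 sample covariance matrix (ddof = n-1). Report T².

Step 1 — sample mean vector:
  mean(U) = (2 + 9 + 8 + 5 + 7) / 5 = 31/5 = 6.2
  mean(V) = (7 + 6 + 6 + 8 + 7) / 5 = 34/5 = 6.8
  x̄ = (6.2, 6.8),  deviation x̄ - mu_0 = (6.2, 6.8) - (3, 5) = (3.2, 1.8).

Step 2 — sample covariance matrix, S[i,j] = (1/(n-1)) · Σ_k (x_{k,i} - mean_i) · (x_{k,j} - mean_j), divisor n-1 = 4:
  S[U,U] = ((-4.2)·(-4.2) + (2.8)·(2.8) + (1.8)·(1.8) + (-1.2)·(-1.2) + (0.8)·(0.8)) / 4 = 30.8/4 = 7.7
  S[U,V] = ((-4.2)·(0.2) + (2.8)·(-0.8) + (1.8)·(-0.8) + (-1.2)·(1.2) + (0.8)·(0.2)) / 4 = -5.8/4 = -1.45
  S[V,V] = ((0.2)·(0.2) + (-0.8)·(-0.8) + (-0.8)·(-0.8) + (1.2)·(1.2) + (0.2)·(0.2)) / 4 = 2.8/4 = 0.7
  S = [[7.7, -1.45],
 [-1.45, 0.7]].

Step 3 — invert S. det(S) = 7.7·0.7 - (-1.45)² = 3.2875.
  S^{-1} = (1/det) · [[d, -b], [-b, a]] = [[0.2129, 0.4411],
 [0.4411, 2.3422]].

Step 4 — quadratic form (x̄ - mu_0)^T · S^{-1} · (x̄ - mu_0):
  S^{-1} · (x̄ - mu_0) = (1.4753, 5.6274),
  (x̄ - mu_0)^T · [...] = (3.2)·(1.4753) + (1.8)·(5.6274) = 14.8502.

Step 5 — scale by n: T² = 5 · 14.8502 = 74.251.

T² ≈ 74.251


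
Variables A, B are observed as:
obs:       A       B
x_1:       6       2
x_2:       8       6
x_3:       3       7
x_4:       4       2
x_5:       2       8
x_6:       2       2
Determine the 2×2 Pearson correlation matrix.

Step 1 — column means:
  mean(A) = (6 + 8 + 3 + 4 + 2 + 2) / 6 = 25/6 = 4.1667
  mean(B) = (2 + 6 + 7 + 2 + 8 + 2) / 6 = 27/6 = 4.5

Step 2 — sample variances and covariances s[i,j] = (1/(n-1)) · Σ_k (x_{k,i} - mean_i) · (x_{k,j} - mean_j), with n-1 = 5:
  s[A,A] = ((1.8333)·(1.8333) + (3.8333)·(3.8333) + (-1.1667)·(-1.1667) + (-0.1667)·(-0.1667) + (-2.1667)·(-2.1667) + (-2.1667)·(-2.1667)) / 5 = 28.8333/5 = 5.7667
  s[A,B] = ((1.8333)·(-2.5) + (3.8333)·(1.5) + (-1.1667)·(2.5) + (-0.1667)·(-2.5) + (-2.1667)·(3.5) + (-2.1667)·(-2.5)) / 5 = -3.5/5 = -0.7
  s[B,B] = ((-2.5)·(-2.5) + (1.5)·(1.5) + (2.5)·(2.5) + (-2.5)·(-2.5) + (3.5)·(3.5) + (-2.5)·(-2.5)) / 5 = 39.5/5 = 7.9
  Sample standard deviations s_i = √(s[i,i]):
  s(A) = √(5.7667) = 2.4014
  s(B) = √(7.9) = 2.8107

Step 3 — r_{ij} = s_{ij} / (s_i · s_j):
  r[A,A] = 1 (diagonal).
  r[A,B] = -0.7 / (2.4014 · 2.8107) = -0.7 / 6.7496 = -0.1037
  r[B,B] = 1 (diagonal).

R is symmetric with unit diagonal. Assembling:

R = [[1, -0.1037],
 [-0.1037, 1]]


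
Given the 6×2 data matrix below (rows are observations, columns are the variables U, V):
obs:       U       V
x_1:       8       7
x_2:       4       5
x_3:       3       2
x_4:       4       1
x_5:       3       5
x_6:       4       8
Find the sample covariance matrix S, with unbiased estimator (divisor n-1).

Step 1 — column means:
  mean(U) = (8 + 4 + 3 + 4 + 3 + 4) / 6 = 26/6 = 4.3333
  mean(V) = (7 + 5 + 2 + 1 + 5 + 8) / 6 = 28/6 = 4.6667

Step 2 — sample covariance S[i,j] = (1/(n-1)) · Σ_k (x_{k,i} - mean_i) · (x_{k,j} - mean_j), with n-1 = 5.
  S[U,U] = ((3.6667)·(3.6667) + (-0.3333)·(-0.3333) + (-1.3333)·(-1.3333) + (-0.3333)·(-0.3333) + (-1.3333)·(-1.3333) + (-0.3333)·(-0.3333)) / 5 = 17.3333/5 = 3.4667
  S[U,V] = ((3.6667)·(2.3333) + (-0.3333)·(0.3333) + (-1.3333)·(-2.6667) + (-0.3333)·(-3.6667) + (-1.3333)·(0.3333) + (-0.3333)·(3.3333)) / 5 = 11.6667/5 = 2.3333
  S[V,V] = ((2.3333)·(2.3333) + (0.3333)·(0.3333) + (-2.6667)·(-2.6667) + (-3.6667)·(-3.6667) + (0.3333)·(0.3333) + (3.3333)·(3.3333)) / 5 = 37.3333/5 = 7.4667

S is symmetric (S[j,i] = S[i,j]). Assembling:

S = [[3.4667, 2.3333],
 [2.3333, 7.4667]]


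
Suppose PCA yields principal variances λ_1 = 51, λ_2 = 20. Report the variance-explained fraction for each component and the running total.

Step 1 — total variance = trace(Sigma) = Σ λ_i = 51 + 20 = 71.

Step 2 — fraction explained by component i = λ_i / Σ λ:
  PC1: 51/71 = 0.7183
  PC2: 20/71 = 0.2817

Step 3 — cumulative fraction after k components = (λ_1 + ... + λ_k) / Σ λ:
  k = 1: 51/71 = 0.7183
  k = 2: (51 + 20)/71 = 71/71 = 1

Summary (fraction, with percent):

explained: PC1 0.7183 (71.83%), PC2 0.2817 (28.17%);  cumulative: 0.7183, 1


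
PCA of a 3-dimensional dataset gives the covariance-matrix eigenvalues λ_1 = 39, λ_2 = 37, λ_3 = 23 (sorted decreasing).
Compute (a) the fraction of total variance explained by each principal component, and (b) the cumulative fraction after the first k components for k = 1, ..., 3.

Step 1 — total variance = trace(Sigma) = Σ λ_i = 39 + 37 + 23 = 99.

Step 2 — fraction explained by component i = λ_i / Σ λ:
  PC1: 39/99 = 0.3939
  PC2: 37/99 = 0.3737
  PC3: 23/99 = 0.2323

Step 3 — cumulative fraction after k components = (λ_1 + ... + λ_k) / Σ λ:
  k = 1: 39/99 = 0.3939
  k = 2: (39 + 37)/99 = 76/99 = 0.7677
  k = 3: (39 + 37 + 23)/99 = 99/99 = 1

Summary (fraction, with percent):

explained: PC1 0.3939 (39.39%), PC2 0.3737 (37.37%), PC3 0.2323 (23.23%);  cumulative: 0.3939, 0.7677, 1


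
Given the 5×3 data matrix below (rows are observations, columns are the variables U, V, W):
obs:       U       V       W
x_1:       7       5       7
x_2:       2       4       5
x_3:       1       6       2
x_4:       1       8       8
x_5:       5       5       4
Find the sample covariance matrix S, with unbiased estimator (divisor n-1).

Step 1 — column means:
  mean(U) = (7 + 2 + 1 + 1 + 5) / 5 = 16/5 = 3.2
  mean(V) = (5 + 4 + 6 + 8 + 5) / 5 = 28/5 = 5.6
  mean(W) = (7 + 5 + 2 + 8 + 4) / 5 = 26/5 = 5.2

Step 2 — sample covariance S[i,j] = (1/(n-1)) · Σ_k (x_{k,i} - mean_i) · (x_{k,j} - mean_j), with n-1 = 4.
  S[U,U] = ((3.8)·(3.8) + (-1.2)·(-1.2) + (-2.2)·(-2.2) + (-2.2)·(-2.2) + (1.8)·(1.8)) / 4 = 28.8/4 = 7.2
  S[U,V] = ((3.8)·(-0.6) + (-1.2)·(-1.6) + (-2.2)·(0.4) + (-2.2)·(2.4) + (1.8)·(-0.6)) / 4 = -7.6/4 = -1.9
  S[U,W] = ((3.8)·(1.8) + (-1.2)·(-0.2) + (-2.2)·(-3.2) + (-2.2)·(2.8) + (1.8)·(-1.2)) / 4 = 5.8/4 = 1.45
  S[V,V] = ((-0.6)·(-0.6) + (-1.6)·(-1.6) + (0.4)·(0.4) + (2.4)·(2.4) + (-0.6)·(-0.6)) / 4 = 9.2/4 = 2.3
  S[V,W] = ((-0.6)·(1.8) + (-1.6)·(-0.2) + (0.4)·(-3.2) + (2.4)·(2.8) + (-0.6)·(-1.2)) / 4 = 5.4/4 = 1.35
  S[W,W] = ((1.8)·(1.8) + (-0.2)·(-0.2) + (-3.2)·(-3.2) + (2.8)·(2.8) + (-1.2)·(-1.2)) / 4 = 22.8/4 = 5.7

S is symmetric (S[j,i] = S[i,j]). Assembling:

S = [[7.2, -1.9, 1.45],
 [-1.9, 2.3, 1.35],
 [1.45, 1.35, 5.7]]


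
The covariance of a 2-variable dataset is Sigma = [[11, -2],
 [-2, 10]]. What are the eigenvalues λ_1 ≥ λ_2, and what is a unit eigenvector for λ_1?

Step 1 — characteristic polynomial of 2×2 Sigma:
  det(Sigma - λI) = λ² - trace · λ + det = 0.
  trace = 11 + 10 = 21, det = 11·10 - (-2)² = 106.
Step 2 — discriminant:
  Δ = trace² - 4·det = 441 - 424 = 17.
Step 3 — eigenvalues:
  λ = (trace ± √Δ)/2 = (21 ± 4.1231)/2,
  λ_1 = 12.5616,  λ_2 = 8.4384.

Step 4 — unit eigenvector for λ_1: solve (Sigma - λ_1 I)v = 0. First row:
  (11 - 12.5616)·v_x + (-2)·v_y = 0, i.e. (-1.5616)·v_x + (-2)·v_y = 0,
  so v ∝ (b, λ_1 - a) = (-2, 1.5616); multiply by -1 so the first entry is positive: u = (2, -1.5616).
  ||u|| = √((2)² + (-1.5616)²) = √(6.4384) ≈ 2.5374,
  v_1 = u/||u|| ≈ (0.7882, -0.6154) (||v_1|| = 1).

λ_1 = 12.5616,  λ_2 = 8.4384;  v_1 ≈ (0.7882, -0.6154)


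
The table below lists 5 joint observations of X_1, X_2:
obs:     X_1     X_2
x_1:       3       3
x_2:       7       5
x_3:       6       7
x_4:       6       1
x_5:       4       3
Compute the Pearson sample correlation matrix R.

Step 1 — column means:
  mean(X_1) = (3 + 7 + 6 + 6 + 4) / 5 = 26/5 = 5.2
  mean(X_2) = (3 + 5 + 7 + 1 + 3) / 5 = 19/5 = 3.8

Step 2 — sample variances and covariances s[i,j] = (1/(n-1)) · Σ_k (x_{k,i} - mean_i) · (x_{k,j} - mean_j), with n-1 = 4:
  s[X_1,X_1] = ((-2.2)·(-2.2) + (1.8)·(1.8) + (0.8)·(0.8) + (0.8)·(0.8) + (-1.2)·(-1.2)) / 4 = 10.8/4 = 2.7
  s[X_1,X_2] = ((-2.2)·(-0.8) + (1.8)·(1.2) + (0.8)·(3.2) + (0.8)·(-2.8) + (-1.2)·(-0.8)) / 4 = 5.2/4 = 1.3
  s[X_2,X_2] = ((-0.8)·(-0.8) + (1.2)·(1.2) + (3.2)·(3.2) + (-2.8)·(-2.8) + (-0.8)·(-0.8)) / 4 = 20.8/4 = 5.2
  Sample standard deviations s_i = √(s[i,i]):
  s(X_1) = √(2.7) = 1.6432
  s(X_2) = √(5.2) = 2.2804

Step 3 — r_{ij} = s_{ij} / (s_i · s_j):
  r[X_1,X_1] = 1 (diagonal).
  r[X_1,X_2] = 1.3 / (1.6432 · 2.2804) = 1.3 / 3.747 = 0.3469
  r[X_2,X_2] = 1 (diagonal).

R is symmetric with unit diagonal. Assembling:

R = [[1, 0.3469],
 [0.3469, 1]]


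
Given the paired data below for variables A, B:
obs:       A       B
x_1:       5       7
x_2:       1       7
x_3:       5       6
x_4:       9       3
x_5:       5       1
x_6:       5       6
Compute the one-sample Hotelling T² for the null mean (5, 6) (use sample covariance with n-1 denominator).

Step 1 — sample mean vector:
  mean(A) = (5 + 1 + 5 + 9 + 5 + 5) / 6 = 30/6 = 5
  mean(B) = (7 + 7 + 6 + 3 + 1 + 6) / 6 = 30/6 = 5
  x̄ = (5, 5),  deviation x̄ - mu_0 = (5, 5) - (5, 6) = (0, -1).

Step 2 — sample covariance matrix, S[i,j] = (1/(n-1)) · Σ_k (x_{k,i} - mean_i) · (x_{k,j} - mean_j), divisor n-1 = 5:
  S[A,A] = ((0)·(0) + (-4)·(-4) + (0)·(0) + (4)·(4) + (0)·(0) + (0)·(0)) / 5 = 32/5 = 6.4
  S[A,B] = ((0)·(2) + (-4)·(2) + (0)·(1) + (4)·(-2) + (0)·(-4) + (0)·(1)) / 5 = -16/5 = -3.2
  S[B,B] = ((2)·(2) + (2)·(2) + (1)·(1) + (-2)·(-2) + (-4)·(-4) + (1)·(1)) / 5 = 30/5 = 6
  S = [[6.4, -3.2],
 [-3.2, 6]].

Step 3 — invert S. det(S) = 6.4·6 - (-3.2)² = 28.16.
  S^{-1} = (1/det) · [[d, -b], [-b, a]] = [[0.2131, 0.1136],
 [0.1136, 0.2273]].

Step 4 — quadratic form (x̄ - mu_0)^T · S^{-1} · (x̄ - mu_0):
  S^{-1} · (x̄ - mu_0) = (-0.1136, -0.2273),
  (x̄ - mu_0)^T · [...] = (0)·(-0.1136) + (-1)·(-0.2273) = 0.2273.

Step 5 — scale by n: T² = 6 · 0.2273 = 1.3636.

T² ≈ 1.3636


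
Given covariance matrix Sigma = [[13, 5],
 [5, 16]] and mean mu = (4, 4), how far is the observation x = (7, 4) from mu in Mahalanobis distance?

Step 1 — centre the observation: (x - mu) = (3, 0).

Step 2 — invert Sigma. det(Sigma) = 13·16 - (5)² = 183.
  Sigma^{-1} = (1/det) · [[d, -b], [-b, a]] = [[0.0874, -0.0273],
 [-0.0273, 0.071]].

Step 3 — form the quadratic (x - mu)^T · Sigma^{-1} · (x - mu):
  Sigma^{-1} · (x - mu) = (0.2623, -0.082).
  (x - mu)^T · [Sigma^{-1} · (x - mu)] = (3)·(0.2623) + (0)·(-0.082) = 0.7869.

Step 4 — take square root: d = √(0.7869) ≈ 0.8871.

d(x, mu) = √(0.7869) ≈ 0.8871


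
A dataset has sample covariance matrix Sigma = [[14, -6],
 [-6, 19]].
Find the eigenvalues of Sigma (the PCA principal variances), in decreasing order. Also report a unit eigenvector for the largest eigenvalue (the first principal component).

Step 1 — characteristic polynomial of 2×2 Sigma:
  det(Sigma - λI) = λ² - trace · λ + det = 0.
  trace = 14 + 19 = 33, det = 14·19 - (-6)² = 230.
Step 2 — discriminant:
  Δ = trace² - 4·det = 1089 - 920 = 169.
Step 3 — eigenvalues:
  λ = (trace ± √Δ)/2 = (33 ± 13)/2,
  λ_1 = 23,  λ_2 = 10.

Step 4 — unit eigenvector for λ_1: solve (Sigma - λ_1 I)v = 0. First row:
  (14 - 23)·v_x + (-6)·v_y = 0, i.e. (-9)·v_x + (-6)·v_y = 0,
  so v ∝ (b, λ_1 - a) = (-6, 9); multiply by -1 so the first entry is positive: u = (6, -9).
  ||u|| = √((6)² + (-9)²) = √(117) ≈ 10.8167,
  v_1 = u/||u|| ≈ (0.5547, -0.8321) (||v_1|| = 1).

λ_1 = 23,  λ_2 = 10;  v_1 ≈ (0.5547, -0.8321)


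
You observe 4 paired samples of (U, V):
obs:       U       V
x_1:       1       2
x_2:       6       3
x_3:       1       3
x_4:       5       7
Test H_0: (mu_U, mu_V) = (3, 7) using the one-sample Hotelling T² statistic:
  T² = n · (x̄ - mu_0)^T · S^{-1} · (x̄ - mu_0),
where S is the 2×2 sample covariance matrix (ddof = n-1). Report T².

Step 1 — sample mean vector:
  mean(U) = (1 + 6 + 1 + 5) / 4 = 13/4 = 3.25
  mean(V) = (2 + 3 + 3 + 7) / 4 = 15/4 = 3.75
  x̄ = (3.25, 3.75),  deviation x̄ - mu_0 = (3.25, 3.75) - (3, 7) = (0.25, -3.25).

Step 2 — sample covariance matrix, S[i,j] = (1/(n-1)) · Σ_k (x_{k,i} - mean_i) · (x_{k,j} - mean_j), divisor n-1 = 3:
  S[U,U] = ((-2.25)·(-2.25) + (2.75)·(2.75) + (-2.25)·(-2.25) + (1.75)·(1.75)) / 3 = 20.75/3 = 6.9167
  S[U,V] = ((-2.25)·(-1.75) + (2.75)·(-0.75) + (-2.25)·(-0.75) + (1.75)·(3.25)) / 3 = 9.25/3 = 3.0833
  S[V,V] = ((-1.75)·(-1.75) + (-0.75)·(-0.75) + (-0.75)·(-0.75) + (3.25)·(3.25)) / 3 = 14.75/3 = 4.9167
  S = [[6.9167, 3.0833],
 [3.0833, 4.9167]].

Step 3 — invert S. det(S) = 6.9167·4.9167 - (3.0833)² = 24.5.
  S^{-1} = (1/det) · [[d, -b], [-b, a]] = [[0.2007, -0.1259],
 [-0.1259, 0.2823]].

Step 4 — quadratic form (x̄ - mu_0)^T · S^{-1} · (x̄ - mu_0):
  S^{-1} · (x̄ - mu_0) = (0.4592, -0.949),
  (x̄ - mu_0)^T · [...] = (0.25)·(0.4592) + (-3.25)·(-0.949) = 3.199.

Step 5 — scale by n: T² = 4 · 3.199 = 12.7959.

T² ≈ 12.7959


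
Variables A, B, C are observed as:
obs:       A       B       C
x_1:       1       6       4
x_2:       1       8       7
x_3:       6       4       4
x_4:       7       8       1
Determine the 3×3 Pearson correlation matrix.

Step 1 — column means:
  mean(A) = (1 + 1 + 6 + 7) / 4 = 15/4 = 3.75
  mean(B) = (6 + 8 + 4 + 8) / 4 = 26/4 = 6.5
  mean(C) = (4 + 7 + 4 + 1) / 4 = 16/4 = 4

Step 2 — sample variances and covariances s[i,j] = (1/(n-1)) · Σ_k (x_{k,i} - mean_i) · (x_{k,j} - mean_j), with n-1 = 3:
  s[A,A] = ((-2.75)·(-2.75) + (-2.75)·(-2.75) + (2.25)·(2.25) + (3.25)·(3.25)) / 3 = 30.75/3 = 10.25
  s[A,B] = ((-2.75)·(-0.5) + (-2.75)·(1.5) + (2.25)·(-2.5) + (3.25)·(1.5)) / 3 = -3.5/3 = -1.1667
  s[A,C] = ((-2.75)·(0) + (-2.75)·(3) + (2.25)·(0) + (3.25)·(-3)) / 3 = -18/3 = -6
  s[B,B] = ((-0.5)·(-0.5) + (1.5)·(1.5) + (-2.5)·(-2.5) + (1.5)·(1.5)) / 3 = 11/3 = 3.6667
  s[B,C] = ((-0.5)·(0) + (1.5)·(3) + (-2.5)·(0) + (1.5)·(-3)) / 3 = 0/3 = 0
  s[C,C] = ((0)·(0) + (3)·(3) + (0)·(0) + (-3)·(-3)) / 3 = 18/3 = 6
  Sample standard deviations s_i = √(s[i,i]):
  s(A) = √(10.25) = 3.2016
  s(B) = √(3.6667) = 1.9149
  s(C) = √(6) = 2.4495

Step 3 — r_{ij} = s_{ij} / (s_i · s_j):
  r[A,A] = 1 (diagonal).
  r[A,B] = -1.1667 / (3.2016 · 1.9149) = -1.1667 / 6.1305 = -0.1903
  r[A,C] = -6 / (3.2016 · 2.4495) = -6 / 7.8422 = -0.7651
  r[B,B] = 1 (diagonal).
  r[B,C] = 0 / (1.9149 · 2.4495) = 0 / 4.6904 = 0
  r[C,C] = 1 (diagonal).

R is symmetric with unit diagonal. Assembling:

R = [[1, -0.1903, -0.7651],
 [-0.1903, 1, 0],
 [-0.7651, 0, 1]]


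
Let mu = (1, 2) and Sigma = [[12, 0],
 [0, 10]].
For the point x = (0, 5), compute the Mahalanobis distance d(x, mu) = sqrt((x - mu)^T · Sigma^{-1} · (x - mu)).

Step 1 — centre the observation: (x - mu) = (-1, 3).

Step 2 — invert Sigma. det(Sigma) = 12·10 - (0)² = 120.
  Sigma^{-1} = (1/det) · [[d, -b], [-b, a]] = [[0.0833, 0],
 [0, 0.1]].

Step 3 — form the quadratic (x - mu)^T · Sigma^{-1} · (x - mu):
  Sigma^{-1} · (x - mu) = (-0.0833, 0.3).
  (x - mu)^T · [Sigma^{-1} · (x - mu)] = (-1)·(-0.0833) + (3)·(0.3) = 0.9833.

Step 4 — take square root: d = √(0.9833) ≈ 0.9916.

d(x, mu) = √(0.9833) ≈ 0.9916


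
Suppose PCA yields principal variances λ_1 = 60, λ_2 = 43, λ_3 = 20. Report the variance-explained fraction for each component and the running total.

Step 1 — total variance = trace(Sigma) = Σ λ_i = 60 + 43 + 20 = 123.

Step 2 — fraction explained by component i = λ_i / Σ λ:
  PC1: 60/123 = 0.4878
  PC2: 43/123 = 0.3496
  PC3: 20/123 = 0.1626

Step 3 — cumulative fraction after k components = (λ_1 + ... + λ_k) / Σ λ:
  k = 1: 60/123 = 0.4878
  k = 2: (60 + 43)/123 = 103/123 = 0.8374
  k = 3: (60 + 43 + 20)/123 = 123/123 = 1

Summary (fraction, with percent):

explained: PC1 0.4878 (48.78%), PC2 0.3496 (34.96%), PC3 0.1626 (16.26%);  cumulative: 0.4878, 0.8374, 1


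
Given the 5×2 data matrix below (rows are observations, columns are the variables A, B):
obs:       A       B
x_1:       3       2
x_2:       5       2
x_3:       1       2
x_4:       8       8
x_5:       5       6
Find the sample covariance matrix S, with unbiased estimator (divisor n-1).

Step 1 — column means:
  mean(A) = (3 + 5 + 1 + 8 + 5) / 5 = 22/5 = 4.4
  mean(B) = (2 + 2 + 2 + 8 + 6) / 5 = 20/5 = 4

Step 2 — sample covariance S[i,j] = (1/(n-1)) · Σ_k (x_{k,i} - mean_i) · (x_{k,j} - mean_j), with n-1 = 4.
  S[A,A] = ((-1.4)·(-1.4) + (0.6)·(0.6) + (-3.4)·(-3.4) + (3.6)·(3.6) + (0.6)·(0.6)) / 4 = 27.2/4 = 6.8
  S[A,B] = ((-1.4)·(-2) + (0.6)·(-2) + (-3.4)·(-2) + (3.6)·(4) + (0.6)·(2)) / 4 = 24/4 = 6
  S[B,B] = ((-2)·(-2) + (-2)·(-2) + (-2)·(-2) + (4)·(4) + (2)·(2)) / 4 = 32/4 = 8

S is symmetric (S[j,i] = S[i,j]). Assembling:

S = [[6.8, 6],
 [6, 8]]


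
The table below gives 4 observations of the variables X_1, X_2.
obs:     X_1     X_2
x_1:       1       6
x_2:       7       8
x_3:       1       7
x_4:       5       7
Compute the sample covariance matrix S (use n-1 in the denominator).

Step 1 — column means:
  mean(X_1) = (1 + 7 + 1 + 5) / 4 = 14/4 = 3.5
  mean(X_2) = (6 + 8 + 7 + 7) / 4 = 28/4 = 7

Step 2 — sample covariance S[i,j] = (1/(n-1)) · Σ_k (x_{k,i} - mean_i) · (x_{k,j} - mean_j), with n-1 = 3.
  S[X_1,X_1] = ((-2.5)·(-2.5) + (3.5)·(3.5) + (-2.5)·(-2.5) + (1.5)·(1.5)) / 3 = 27/3 = 9
  S[X_1,X_2] = ((-2.5)·(-1) + (3.5)·(1) + (-2.5)·(0) + (1.5)·(0)) / 3 = 6/3 = 2
  S[X_2,X_2] = ((-1)·(-1) + (1)·(1) + (0)·(0) + (0)·(0)) / 3 = 2/3 = 0.6667

S is symmetric (S[j,i] = S[i,j]). Assembling:

S = [[9, 2],
 [2, 0.6667]]


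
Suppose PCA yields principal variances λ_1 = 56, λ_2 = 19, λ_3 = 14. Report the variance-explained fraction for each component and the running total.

Step 1 — total variance = trace(Sigma) = Σ λ_i = 56 + 19 + 14 = 89.

Step 2 — fraction explained by component i = λ_i / Σ λ:
  PC1: 56/89 = 0.6292
  PC2: 19/89 = 0.2135
  PC3: 14/89 = 0.1573

Step 3 — cumulative fraction after k components = (λ_1 + ... + λ_k) / Σ λ:
  k = 1: 56/89 = 0.6292
  k = 2: (56 + 19)/89 = 75/89 = 0.8427
  k = 3: (56 + 19 + 14)/89 = 89/89 = 1

Summary (fraction, with percent):

explained: PC1 0.6292 (62.92%), PC2 0.2135 (21.35%), PC3 0.1573 (15.73%);  cumulative: 0.6292, 0.8427, 1


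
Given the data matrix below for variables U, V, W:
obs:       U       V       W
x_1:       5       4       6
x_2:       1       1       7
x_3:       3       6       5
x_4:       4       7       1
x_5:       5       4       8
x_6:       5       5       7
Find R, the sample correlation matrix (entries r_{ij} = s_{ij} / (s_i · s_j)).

Step 1 — column means:
  mean(U) = (5 + 1 + 3 + 4 + 5 + 5) / 6 = 23/6 = 3.8333
  mean(V) = (4 + 1 + 6 + 7 + 4 + 5) / 6 = 27/6 = 4.5
  mean(W) = (6 + 7 + 5 + 1 + 8 + 7) / 6 = 34/6 = 5.6667

Step 2 — sample variances and covariances s[i,j] = (1/(n-1)) · Σ_k (x_{k,i} - mean_i) · (x_{k,j} - mean_j), with n-1 = 5:
  s[U,U] = ((1.1667)·(1.1667) + (-2.8333)·(-2.8333) + (-0.8333)·(-0.8333) + (0.1667)·(0.1667) + (1.1667)·(1.1667) + (1.1667)·(1.1667)) / 5 = 12.8333/5 = 2.5667
  s[U,V] = ((1.1667)·(-0.5) + (-2.8333)·(-3.5) + (-0.8333)·(1.5) + (0.1667)·(2.5) + (1.1667)·(-0.5) + (1.1667)·(0.5)) / 5 = 8.5/5 = 1.7
  s[U,W] = ((1.1667)·(0.3333) + (-2.8333)·(1.3333) + (-0.8333)·(-0.6667) + (0.1667)·(-4.6667) + (1.1667)·(2.3333) + (1.1667)·(1.3333)) / 5 = 0.6667/5 = 0.1333
  s[V,V] = ((-0.5)·(-0.5) + (-3.5)·(-3.5) + (1.5)·(1.5) + (2.5)·(2.5) + (-0.5)·(-0.5) + (0.5)·(0.5)) / 5 = 21.5/5 = 4.3
  s[V,W] = ((-0.5)·(0.3333) + (-3.5)·(1.3333) + (1.5)·(-0.6667) + (2.5)·(-4.6667) + (-0.5)·(2.3333) + (0.5)·(1.3333)) / 5 = -18/5 = -3.6
  s[W,W] = ((0.3333)·(0.3333) + (1.3333)·(1.3333) + (-0.6667)·(-0.6667) + (-4.6667)·(-4.6667) + (2.3333)·(2.3333) + (1.3333)·(1.3333)) / 5 = 31.3333/5 = 6.2667
  Sample standard deviations s_i = √(s[i,i]):
  s(U) = √(2.5667) = 1.6021
  s(V) = √(4.3) = 2.0736
  s(W) = √(6.2667) = 2.5033

Step 3 — r_{ij} = s_{ij} / (s_i · s_j):
  r[U,U] = 1 (diagonal).
  r[U,V] = 1.7 / (1.6021 · 2.0736) = 1.7 / 3.3221 = 0.5117
  r[U,W] = 0.1333 / (1.6021 · 2.5033) = 0.1333 / 4.0105 = 0.0332
  r[V,V] = 1 (diagonal).
  r[V,W] = -3.6 / (2.0736 · 2.5033) = -3.6 / 5.191 = -0.6935
  r[W,W] = 1 (diagonal).

R is symmetric with unit diagonal. Assembling:

R = [[1, 0.5117, 0.0332],
 [0.5117, 1, -0.6935],
 [0.0332, -0.6935, 1]]


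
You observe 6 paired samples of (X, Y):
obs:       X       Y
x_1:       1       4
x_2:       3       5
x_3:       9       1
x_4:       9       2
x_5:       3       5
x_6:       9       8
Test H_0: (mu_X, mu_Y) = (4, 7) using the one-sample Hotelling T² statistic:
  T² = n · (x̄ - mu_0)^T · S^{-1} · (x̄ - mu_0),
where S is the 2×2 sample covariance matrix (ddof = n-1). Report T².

Step 1 — sample mean vector:
  mean(X) = (1 + 3 + 9 + 9 + 3 + 9) / 6 = 34/6 = 5.6667
  mean(Y) = (4 + 5 + 1 + 2 + 5 + 8) / 6 = 25/6 = 4.1667
  x̄ = (5.6667, 4.1667),  deviation x̄ - mu_0 = (5.6667, 4.1667) - (4, 7) = (1.6667, -2.8333).

Step 2 — sample covariance matrix, S[i,j] = (1/(n-1)) · Σ_k (x_{k,i} - mean_i) · (x_{k,j} - mean_j), divisor n-1 = 5:
  S[X,X] = ((-4.6667)·(-4.6667) + (-2.6667)·(-2.6667) + (3.3333)·(3.3333) + (3.3333)·(3.3333) + (-2.6667)·(-2.6667) + (3.3333)·(3.3333)) / 5 = 69.3333/5 = 13.8667
  S[X,Y] = ((-4.6667)·(-0.1667) + (-2.6667)·(0.8333) + (3.3333)·(-3.1667) + (3.3333)·(-2.1667) + (-2.6667)·(0.8333) + (3.3333)·(3.8333)) / 5 = -8.6667/5 = -1.7333
  S[Y,Y] = ((-0.1667)·(-0.1667) + (0.8333)·(0.8333) + (-3.1667)·(-3.1667) + (-2.1667)·(-2.1667) + (0.8333)·(0.8333) + (3.8333)·(3.8333)) / 5 = 30.8333/5 = 6.1667
  S = [[13.8667, -1.7333],
 [-1.7333, 6.1667]].

Step 3 — invert S. det(S) = 13.8667·6.1667 - (-1.7333)² = 82.5067.
  S^{-1} = (1/det) · [[d, -b], [-b, a]] = [[0.0747, 0.021],
 [0.021, 0.1681]].

Step 4 — quadratic form (x̄ - mu_0)^T · S^{-1} · (x̄ - mu_0):
  S^{-1} · (x̄ - mu_0) = (0.065, -0.4412),
  (x̄ - mu_0)^T · [...] = (1.6667)·(0.065) + (-2.8333)·(-0.4412) = 1.3584.

Step 5 — scale by n: T² = 6 · 1.3584 = 8.1505.

T² ≈ 8.1505


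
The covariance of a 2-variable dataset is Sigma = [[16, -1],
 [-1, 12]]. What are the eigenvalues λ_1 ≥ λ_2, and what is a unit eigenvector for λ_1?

Step 1 — characteristic polynomial of 2×2 Sigma:
  det(Sigma - λI) = λ² - trace · λ + det = 0.
  trace = 16 + 12 = 28, det = 16·12 - (-1)² = 191.
Step 2 — discriminant:
  Δ = trace² - 4·det = 784 - 764 = 20.
Step 3 — eigenvalues:
  λ = (trace ± √Δ)/2 = (28 ± 4.4721)/2,
  λ_1 = 16.2361,  λ_2 = 11.7639.

Step 4 — unit eigenvector for λ_1: solve (Sigma - λ_1 I)v = 0. First row:
  (16 - 16.2361)·v_x + (-1)·v_y = 0, i.e. (-0.2361)·v_x + (-1)·v_y = 0,
  so v ∝ (b, λ_1 - a) = (-1, 0.2361); multiply by -1 so the first entry is positive: u = (1, -0.2361).
  ||u|| = √((1)² + (-0.2361)²) = √(1.0557) ≈ 1.0275,
  v_1 = u/||u|| ≈ (0.9732, -0.2298) (||v_1|| = 1).

λ_1 = 16.2361,  λ_2 = 11.7639;  v_1 ≈ (0.9732, -0.2298)


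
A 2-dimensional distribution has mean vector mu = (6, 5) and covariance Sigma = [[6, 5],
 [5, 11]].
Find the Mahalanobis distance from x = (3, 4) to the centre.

Step 1 — centre the observation: (x - mu) = (-3, -1).

Step 2 — invert Sigma. det(Sigma) = 6·11 - (5)² = 41.
  Sigma^{-1} = (1/det) · [[d, -b], [-b, a]] = [[0.2683, -0.122],
 [-0.122, 0.1463]].

Step 3 — form the quadratic (x - mu)^T · Sigma^{-1} · (x - mu):
  Sigma^{-1} · (x - mu) = (-0.6829, 0.2195).
  (x - mu)^T · [Sigma^{-1} · (x - mu)] = (-3)·(-0.6829) + (-1)·(0.2195) = 1.8293.

Step 4 — take square root: d = √(1.8293) ≈ 1.3525.

d(x, mu) = √(1.8293) ≈ 1.3525


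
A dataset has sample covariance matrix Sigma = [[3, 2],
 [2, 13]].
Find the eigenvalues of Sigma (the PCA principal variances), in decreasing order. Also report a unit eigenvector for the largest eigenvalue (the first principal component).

Step 1 — characteristic polynomial of 2×2 Sigma:
  det(Sigma - λI) = λ² - trace · λ + det = 0.
  trace = 3 + 13 = 16, det = 3·13 - (2)² = 35.
Step 2 — discriminant:
  Δ = trace² - 4·det = 256 - 140 = 116.
Step 3 — eigenvalues:
  λ = (trace ± √Δ)/2 = (16 ± 10.7703)/2,
  λ_1 = 13.3852,  λ_2 = 2.6148.

Step 4 — unit eigenvector for λ_1: solve (Sigma - λ_1 I)v = 0. First row:
  (3 - 13.3852)·v_x + (2)·v_y = 0, i.e. (-10.3852)·v_x + (2)·v_y = 0,
  so v ∝ (b, λ_1 - a) = (2, 10.3852) = u.
  ||u|| = √((2)² + (10.3852)²) = √(111.8516) ≈ 10.576,
  v_1 = u/||u|| ≈ (0.1891, 0.982) (||v_1|| = 1).

λ_1 = 13.3852,  λ_2 = 2.6148;  v_1 ≈ (0.1891, 0.982)
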